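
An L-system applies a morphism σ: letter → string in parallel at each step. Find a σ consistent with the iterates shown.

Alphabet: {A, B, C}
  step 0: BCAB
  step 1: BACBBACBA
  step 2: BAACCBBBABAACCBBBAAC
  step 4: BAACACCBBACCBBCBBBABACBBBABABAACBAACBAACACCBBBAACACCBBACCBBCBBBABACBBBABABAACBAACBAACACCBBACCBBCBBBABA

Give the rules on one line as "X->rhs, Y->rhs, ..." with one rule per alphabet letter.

  step 1 ⇒ step 2: BACBBACBA ⇒ BA·AC·CBB·BA·BA·AC·CBB·BA·AC
    A ↦ AC
    B ↦ BA
    C ↦ CBB

A->AC, B->BA, C->CBB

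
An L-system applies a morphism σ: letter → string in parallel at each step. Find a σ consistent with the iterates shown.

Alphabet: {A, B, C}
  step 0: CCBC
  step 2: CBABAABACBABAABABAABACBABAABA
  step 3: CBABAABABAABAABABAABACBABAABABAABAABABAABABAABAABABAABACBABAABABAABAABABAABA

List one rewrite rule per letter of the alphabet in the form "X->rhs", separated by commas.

  step 2 ⇒ step 3: CBABAABACBABAABABAABACBABAABA ⇒ CBA·BA·ABA·BA·ABA·ABA·BA·ABA·CBA·BA·ABA·BA·ABA·ABA·BA·ABA·BA·ABA·ABA·BA·ABA·CBA·BA·ABA·BA·ABA·ABA·BA·ABA
    A ↦ ABA
    B ↦ BA
    C ↦ CBA

A->ABA, B->BA, C->CBA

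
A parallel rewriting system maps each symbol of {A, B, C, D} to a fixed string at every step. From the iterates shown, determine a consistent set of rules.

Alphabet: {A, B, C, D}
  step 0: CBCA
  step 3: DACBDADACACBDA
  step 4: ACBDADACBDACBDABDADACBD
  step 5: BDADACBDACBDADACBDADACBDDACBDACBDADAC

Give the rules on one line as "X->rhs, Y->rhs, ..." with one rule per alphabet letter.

A->BD, B->D, C->A, D->AC

  step 4 ⇒ step 5: ACBDADACBDACBDABDADACBD ⇒ BD·A·D·AC·BD·AC·BD·A·D·AC·BD·A·D·AC·BD·D·AC·BD·AC·BD·A·D·AC
    A ↦ BD
    B ↦ D
    C ↦ A
    D ↦ AC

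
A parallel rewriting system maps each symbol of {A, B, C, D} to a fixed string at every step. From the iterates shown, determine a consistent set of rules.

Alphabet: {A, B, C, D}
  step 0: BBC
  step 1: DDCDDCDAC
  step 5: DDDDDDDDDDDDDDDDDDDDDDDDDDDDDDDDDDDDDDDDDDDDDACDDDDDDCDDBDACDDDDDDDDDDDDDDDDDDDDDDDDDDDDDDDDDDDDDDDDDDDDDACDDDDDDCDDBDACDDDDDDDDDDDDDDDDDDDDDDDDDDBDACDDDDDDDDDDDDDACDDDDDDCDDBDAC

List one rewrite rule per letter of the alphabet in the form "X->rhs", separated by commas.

A->B, B->DDC, C->DAC, D->DD

  step 0 ⇒ step 1: BBC ⇒ DDC·DDC·DAC
    B ↦ DDC
    C ↦ DAC
    A ↦ B  (constrained at step 1)
    D ↦ DD  (constrained at step 1)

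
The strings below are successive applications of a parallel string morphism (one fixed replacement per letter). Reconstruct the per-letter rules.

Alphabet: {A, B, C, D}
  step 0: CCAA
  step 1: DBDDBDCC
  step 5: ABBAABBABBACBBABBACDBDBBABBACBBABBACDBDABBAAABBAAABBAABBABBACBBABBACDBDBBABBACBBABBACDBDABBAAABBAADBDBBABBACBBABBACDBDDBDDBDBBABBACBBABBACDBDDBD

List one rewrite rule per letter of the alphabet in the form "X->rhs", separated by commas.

  step 0 ⇒ step 1: CCAA ⇒ DBD·DBD·C·C
    A ↦ C
    C ↦ DBD
    B ↦ BBA  (constrained at step 1)
    D ↦ A  (constrained at step 1)

A->C, B->BBA, C->DBD, D->A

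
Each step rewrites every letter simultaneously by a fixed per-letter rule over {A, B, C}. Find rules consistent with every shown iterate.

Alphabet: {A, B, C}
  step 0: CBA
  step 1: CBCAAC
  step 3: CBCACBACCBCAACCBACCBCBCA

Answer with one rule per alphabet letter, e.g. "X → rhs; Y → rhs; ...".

  step 0 ⇒ step 1: CBA ⇒ CB·CA·AC
    A ↦ AC
    B ↦ CA
    C ↦ CB

A->AC, B->CA, C->CB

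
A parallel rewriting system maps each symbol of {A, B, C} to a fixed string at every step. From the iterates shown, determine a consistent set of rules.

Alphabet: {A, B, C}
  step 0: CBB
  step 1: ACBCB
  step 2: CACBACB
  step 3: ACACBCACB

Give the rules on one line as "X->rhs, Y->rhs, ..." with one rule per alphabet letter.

A->C, B->CB, C->A

  step 2 ⇒ step 3: CACBACB ⇒ A·C·A·CB·C·A·CB
    A ↦ C
    B ↦ CB
    C ↦ A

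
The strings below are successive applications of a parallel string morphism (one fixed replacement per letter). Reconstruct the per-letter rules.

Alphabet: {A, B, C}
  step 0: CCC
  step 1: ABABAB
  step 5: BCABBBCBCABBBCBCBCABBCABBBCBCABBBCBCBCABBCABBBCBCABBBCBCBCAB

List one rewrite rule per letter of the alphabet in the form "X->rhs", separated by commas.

  step 0 ⇒ step 1: CCC ⇒ AB·AB·AB
    C ↦ AB
    A ↦ B  (constrained at step 1)
    B ↦ BC  (constrained at step 1)

A->B, B->BC, C->AB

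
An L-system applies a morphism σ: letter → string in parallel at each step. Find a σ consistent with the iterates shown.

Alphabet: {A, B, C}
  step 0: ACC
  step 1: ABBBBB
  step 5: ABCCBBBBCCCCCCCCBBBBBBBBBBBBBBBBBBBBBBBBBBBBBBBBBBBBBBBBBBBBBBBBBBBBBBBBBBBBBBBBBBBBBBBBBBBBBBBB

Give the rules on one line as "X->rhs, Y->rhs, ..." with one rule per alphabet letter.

  step 0 ⇒ step 1: ACC ⇒ AB·BB·BB
    A ↦ AB
    C ↦ BB
    B ↦ CC  (constrained at step 1)

A->AB, B->CC, C->BB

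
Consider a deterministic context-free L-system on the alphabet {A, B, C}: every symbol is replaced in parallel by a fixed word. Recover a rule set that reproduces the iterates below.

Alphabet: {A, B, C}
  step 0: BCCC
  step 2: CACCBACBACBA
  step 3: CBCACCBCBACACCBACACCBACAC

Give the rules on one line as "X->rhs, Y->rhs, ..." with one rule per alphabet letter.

  step 2 ⇒ step 3: CACCBACBACBA ⇒ CB·CAC·CB·CB·A·CAC·CB·A·CAC·CB·A·CAC
    A ↦ CAC
    B ↦ A
    C ↦ CB

A->CAC, B->A, C->CB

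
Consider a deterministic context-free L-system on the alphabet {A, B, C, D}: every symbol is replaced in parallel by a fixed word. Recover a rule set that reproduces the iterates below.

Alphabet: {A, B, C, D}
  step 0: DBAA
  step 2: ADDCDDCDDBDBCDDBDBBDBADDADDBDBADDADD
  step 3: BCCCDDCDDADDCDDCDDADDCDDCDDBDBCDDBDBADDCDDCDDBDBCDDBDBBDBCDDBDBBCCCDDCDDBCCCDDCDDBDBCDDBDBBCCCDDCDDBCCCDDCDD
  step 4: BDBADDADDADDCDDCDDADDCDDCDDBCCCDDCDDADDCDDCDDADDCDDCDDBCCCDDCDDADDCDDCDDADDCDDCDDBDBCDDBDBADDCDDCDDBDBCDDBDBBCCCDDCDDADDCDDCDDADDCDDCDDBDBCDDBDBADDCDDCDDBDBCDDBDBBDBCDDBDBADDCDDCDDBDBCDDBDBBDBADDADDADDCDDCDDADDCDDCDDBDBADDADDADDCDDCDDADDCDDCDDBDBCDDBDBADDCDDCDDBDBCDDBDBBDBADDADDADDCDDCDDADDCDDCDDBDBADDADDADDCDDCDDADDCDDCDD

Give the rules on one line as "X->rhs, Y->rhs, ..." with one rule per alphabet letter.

A->BCC, B->BDB, C->ADD, D->CDD

  step 3 ⇒ step 4: BCCCDDCDDADDCDDCDDADDCDDCDDBDBCDDBDBADDCDDCDDBDBCDDBDBBDBCDDBDBBCCCDDCDDBCCCDDCDDBDBCDDBDBBCCCDDCDDBCCCDDCDD ⇒ BDB·ADD·ADD·ADD·CDD·CDD·ADD·CDD·CDD·BCC·CDD·CDD·ADD·CDD·CDD·ADD·CDD·CDD·BCC·CDD·CDD·ADD·CDD·CDD·ADD·CDD·CDD·BDB·CDD·BDB·ADD·CDD·CDD·BDB·CDD·BDB·BCC·CDD·CDD·ADD·CDD·CDD·ADD·CDD·CDD·BDB·CDD·BDB·ADD·CDD·CDD·BDB·CDD·BDB·BDB·CDD·BDB·ADD·CDD·CDD·BDB·CDD·BDB·BDB·ADD·ADD·ADD·CDD·CDD·ADD·CDD·CDD·BDB·ADD·ADD·ADD·CDD·CDD·ADD·CDD·CDD·BDB·CDD·BDB·ADD·CDD·CDD·BDB·CDD·BDB·BDB·ADD·ADD·ADD·CDD·CDD·ADD·CDD·CDD·BDB·ADD·ADD·ADD·CDD·CDD·ADD·CDD·CDD
    A ↦ BCC
    B ↦ BDB
    C ↦ ADD
    D ↦ CDD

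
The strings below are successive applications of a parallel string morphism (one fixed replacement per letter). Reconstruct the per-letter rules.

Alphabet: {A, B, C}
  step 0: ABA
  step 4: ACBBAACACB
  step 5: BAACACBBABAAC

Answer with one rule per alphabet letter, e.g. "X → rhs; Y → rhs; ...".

  step 4 ⇒ step 5: ACBBAACACB ⇒ B·A·AC·AC·B·B·A·B·A·AC
    A ↦ B
    B ↦ AC
    C ↦ A

A->B, B->AC, C->A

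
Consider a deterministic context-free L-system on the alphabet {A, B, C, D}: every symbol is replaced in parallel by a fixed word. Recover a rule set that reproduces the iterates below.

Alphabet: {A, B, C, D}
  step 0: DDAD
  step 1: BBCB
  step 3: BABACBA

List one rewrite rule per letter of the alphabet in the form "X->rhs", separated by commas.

  step 0 ⇒ step 1: DDAD ⇒ B·B·C·B
    A ↦ C
    D ↦ B
    B ↦ DC  (constrained at step 1)
    C ↦ A  (constrained at step 1)

A->C, B->DC, C->A, D->B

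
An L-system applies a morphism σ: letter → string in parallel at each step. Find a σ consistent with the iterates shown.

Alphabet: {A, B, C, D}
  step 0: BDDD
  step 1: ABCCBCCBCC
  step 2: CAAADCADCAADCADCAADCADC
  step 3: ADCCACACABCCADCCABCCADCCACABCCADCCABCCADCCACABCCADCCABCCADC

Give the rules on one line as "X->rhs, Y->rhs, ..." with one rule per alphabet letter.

  step 2 ⇒ step 3: CAAADCADCAADCADCAADCADC ⇒ ADC·CA·CA·CA·BCC·ADC·CA·BCC·ADC·CA·CA·BCC·ADC·CA·BCC·ADC·CA·CA·BCC·ADC·CA·BCC·ADC
    A ↦ CA
    C ↦ ADC
    D ↦ BCC
  step 0 ⇒ step 1: BDDD ⇒ A·BCC·BCC·BCC
    B ↦ A

A->CA, B->A, C->ADC, D->BCC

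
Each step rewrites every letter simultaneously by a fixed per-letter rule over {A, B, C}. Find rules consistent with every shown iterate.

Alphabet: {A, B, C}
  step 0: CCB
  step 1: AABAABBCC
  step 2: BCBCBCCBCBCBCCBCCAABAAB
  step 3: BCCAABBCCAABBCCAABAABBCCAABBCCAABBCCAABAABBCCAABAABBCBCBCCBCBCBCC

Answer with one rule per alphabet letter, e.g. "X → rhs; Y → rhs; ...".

A->BC, B->BCC, C->AAB

  step 2 ⇒ step 3: BCBCBCCBCBCBCCBCCAABAAB ⇒ BCC·AAB·BCC·AAB·BCC·AAB·AAB·BCC·AAB·BCC·AAB·BCC·AAB·AAB·BCC·AAB·AAB·BC·BC·BCC·BC·BC·BCC
    A ↦ BC
    B ↦ BCC
    C ↦ AAB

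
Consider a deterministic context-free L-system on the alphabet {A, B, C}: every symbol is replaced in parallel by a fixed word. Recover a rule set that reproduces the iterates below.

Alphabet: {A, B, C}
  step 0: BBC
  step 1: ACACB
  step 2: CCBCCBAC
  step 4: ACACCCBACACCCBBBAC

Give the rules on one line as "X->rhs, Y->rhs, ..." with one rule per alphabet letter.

A->CC, B->AC, C->B

  step 1 ⇒ step 2: ACACB ⇒ CC·B·CC·B·AC
    A ↦ CC
    B ↦ AC
    C ↦ B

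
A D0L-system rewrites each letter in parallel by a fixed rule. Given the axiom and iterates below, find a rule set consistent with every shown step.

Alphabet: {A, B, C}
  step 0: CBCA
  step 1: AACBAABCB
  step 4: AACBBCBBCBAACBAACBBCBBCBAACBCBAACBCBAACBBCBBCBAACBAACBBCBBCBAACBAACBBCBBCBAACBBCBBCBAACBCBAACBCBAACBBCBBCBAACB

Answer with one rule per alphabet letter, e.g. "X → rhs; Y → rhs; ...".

A->BCB, B->CB, C->AA

  step 0 ⇒ step 1: CBCA ⇒ AA·CB·AA·BCB
    A ↦ BCB
    B ↦ CB
    C ↦ AA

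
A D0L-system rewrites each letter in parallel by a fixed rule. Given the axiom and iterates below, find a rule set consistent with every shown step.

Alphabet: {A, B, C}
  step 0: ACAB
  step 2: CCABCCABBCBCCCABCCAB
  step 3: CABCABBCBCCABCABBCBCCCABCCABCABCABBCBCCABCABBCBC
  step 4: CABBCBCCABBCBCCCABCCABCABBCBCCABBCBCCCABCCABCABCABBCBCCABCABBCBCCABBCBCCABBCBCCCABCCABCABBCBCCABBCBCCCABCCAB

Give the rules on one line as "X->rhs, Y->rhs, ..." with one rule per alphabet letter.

  step 3 ⇒ step 4: CABCABBCBCCABCABBCBCCCABCCABCABCABBCBCCABCABBCBC ⇒ CAB·BCB·C·CAB·BCB·C·C·CAB·C·CAB·CAB·BCB·C·CAB·BCB·C·C·CAB·C·CAB·CAB·CAB·BCB·C·CAB·CAB·BCB·C·CAB·BCB·C·CAB·BCB·C·C·CAB·C·CAB·CAB·BCB·C·CAB·BCB·C·C·CAB·C·CAB
    A ↦ BCB
    B ↦ C
    C ↦ CAB

A->BCB, B->C, C->CAB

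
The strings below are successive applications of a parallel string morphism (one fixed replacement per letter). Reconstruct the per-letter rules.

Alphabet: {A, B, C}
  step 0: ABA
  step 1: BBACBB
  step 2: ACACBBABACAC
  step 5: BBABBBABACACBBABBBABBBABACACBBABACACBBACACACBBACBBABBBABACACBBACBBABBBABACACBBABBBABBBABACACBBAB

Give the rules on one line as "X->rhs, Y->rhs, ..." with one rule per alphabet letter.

  step 1 ⇒ step 2: BBACBB ⇒ AC·AC·BB·AB·AC·AC
    A ↦ BB
    B ↦ AC
    C ↦ AB

A->BB, B->AC, C->AB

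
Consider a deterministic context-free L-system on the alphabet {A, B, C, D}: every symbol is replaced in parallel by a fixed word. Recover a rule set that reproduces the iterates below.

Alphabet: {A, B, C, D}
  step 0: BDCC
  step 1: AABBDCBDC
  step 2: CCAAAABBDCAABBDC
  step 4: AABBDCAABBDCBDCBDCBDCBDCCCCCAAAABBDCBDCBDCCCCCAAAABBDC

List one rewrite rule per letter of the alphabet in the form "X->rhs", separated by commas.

  step 1 ⇒ step 2: AABBDCBDC ⇒ C·C·AA·AA·B·BDC·AA·B·BDC
    A ↦ C
    B ↦ AA
    C ↦ BDC
    D ↦ B

A->C, B->AA, C->BDC, D->B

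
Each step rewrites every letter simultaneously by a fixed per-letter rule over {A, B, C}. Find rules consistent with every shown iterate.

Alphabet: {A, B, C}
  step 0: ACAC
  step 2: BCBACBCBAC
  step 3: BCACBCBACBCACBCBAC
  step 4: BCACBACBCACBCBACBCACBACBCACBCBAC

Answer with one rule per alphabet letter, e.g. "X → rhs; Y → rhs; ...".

A->B, B->BC, C->AC

  step 3 ⇒ step 4: BCACBCBACBCACBCBAC ⇒ BC·AC·B·AC·BC·AC·BC·B·AC·BC·AC·B·AC·BC·AC·BC·B·AC
    A ↦ B
    B ↦ BC
    C ↦ AC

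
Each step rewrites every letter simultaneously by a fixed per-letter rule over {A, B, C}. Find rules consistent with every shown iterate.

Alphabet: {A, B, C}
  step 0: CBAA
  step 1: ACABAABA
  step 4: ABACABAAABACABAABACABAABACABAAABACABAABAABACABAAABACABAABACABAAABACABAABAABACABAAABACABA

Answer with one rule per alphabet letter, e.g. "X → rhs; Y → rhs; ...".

  step 0 ⇒ step 1: CBAA ⇒ A·C·ABA·ABA
    A ↦ ABA
    B ↦ C
    C ↦ A

A->ABA, B->C, C->A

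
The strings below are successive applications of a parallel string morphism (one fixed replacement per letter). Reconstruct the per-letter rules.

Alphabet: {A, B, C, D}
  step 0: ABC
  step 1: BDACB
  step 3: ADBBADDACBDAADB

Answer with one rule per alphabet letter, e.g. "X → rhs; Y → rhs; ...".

A->B, B->DA, C->CB, D->AD

  step 0 ⇒ step 1: ABC ⇒ B·DA·CB
    A ↦ B
    B ↦ DA
    C ↦ CB
    D ↦ AD  (constrained at step 1)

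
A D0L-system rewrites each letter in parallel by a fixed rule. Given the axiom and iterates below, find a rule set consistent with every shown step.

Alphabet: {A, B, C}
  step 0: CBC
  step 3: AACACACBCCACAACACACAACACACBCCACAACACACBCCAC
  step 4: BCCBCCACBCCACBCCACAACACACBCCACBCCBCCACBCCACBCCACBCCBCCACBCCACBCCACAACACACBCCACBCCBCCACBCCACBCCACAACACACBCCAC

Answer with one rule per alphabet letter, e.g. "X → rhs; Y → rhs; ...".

A->BCC, B->AAC, C->AC

  step 3 ⇒ step 4: AACACACBCCACAACACACAACACACBCCACAACACACBCCAC ⇒ BCC·BCC·AC·BCC·AC·BCC·AC·AAC·AC·AC·BCC·AC·BCC·BCC·AC·BCC·AC·BCC·AC·BCC·BCC·AC·BCC·AC·BCC·AC·AAC·AC·AC·BCC·AC·BCC·BCC·AC·BCC·AC·BCC·AC·AAC·AC·AC·BCC·AC
    A ↦ BCC
    B ↦ AAC
    C ↦ AC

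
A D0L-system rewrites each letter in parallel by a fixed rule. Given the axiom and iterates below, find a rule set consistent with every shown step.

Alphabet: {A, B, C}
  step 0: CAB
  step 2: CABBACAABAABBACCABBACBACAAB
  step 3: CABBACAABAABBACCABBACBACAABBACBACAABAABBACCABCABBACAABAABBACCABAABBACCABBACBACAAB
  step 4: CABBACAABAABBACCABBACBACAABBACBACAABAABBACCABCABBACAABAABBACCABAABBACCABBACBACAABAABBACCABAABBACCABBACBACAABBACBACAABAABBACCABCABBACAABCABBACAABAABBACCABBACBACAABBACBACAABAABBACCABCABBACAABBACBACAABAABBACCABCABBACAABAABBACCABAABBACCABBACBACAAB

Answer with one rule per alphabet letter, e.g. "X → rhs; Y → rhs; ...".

  step 3 ⇒ step 4: CABBACAABAABBACCABBACBACAABBACBACAABAABBACCABCABBACAABAABBACCABAABBACCABBACBACAAB ⇒ CAB·BAC·AAB·AAB·BAC·CAB·BAC·BAC·AAB·BAC·BAC·AAB·AAB·BAC·CAB·CAB·BAC·AAB·AAB·BAC·CAB·AAB·BAC·CAB·BAC·BAC·AAB·AAB·BAC·CAB·AAB·BAC·CAB·BAC·BAC·AAB·BAC·BAC·AAB·AAB·BAC·CAB·CAB·BAC·AAB·CAB·BAC·AAB·AAB·BAC·CAB·BAC·BAC·AAB·BAC·BAC·AAB·AAB·BAC·CAB·CAB·BAC·AAB·BAC·BAC·AAB·AAB·BAC·CAB·CAB·BAC·AAB·AAB·BAC·CAB·AAB·BAC·CAB·BAC·BAC·AAB
    A ↦ BAC
    B ↦ AAB
    C ↦ CAB

A->BAC, B->AAB, C->CAB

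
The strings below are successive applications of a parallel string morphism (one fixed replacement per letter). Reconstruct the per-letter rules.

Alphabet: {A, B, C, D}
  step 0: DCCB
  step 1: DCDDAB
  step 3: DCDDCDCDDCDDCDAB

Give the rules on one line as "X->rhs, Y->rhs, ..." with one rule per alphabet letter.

  step 0 ⇒ step 1: DCCB ⇒ DC·D·D·AB
    B ↦ AB
    C ↦ D
    D ↦ DC
    A ↦ D  (constrained at step 1)

A->D, B->AB, C->D, D->DC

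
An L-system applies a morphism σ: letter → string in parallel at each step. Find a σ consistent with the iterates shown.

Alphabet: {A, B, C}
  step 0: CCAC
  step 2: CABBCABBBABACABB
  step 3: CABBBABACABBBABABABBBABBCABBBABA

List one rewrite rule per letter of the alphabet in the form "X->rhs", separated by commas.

A->BB, B->BA, C->CA

  step 2 ⇒ step 3: CABBCABBBABACABB ⇒ CA·BB·BA·BA·CA·BB·BA·BA·BA·BB·BA·BB·CA·BB·BA·BA
    A ↦ BB
    B ↦ BA
    C ↦ CA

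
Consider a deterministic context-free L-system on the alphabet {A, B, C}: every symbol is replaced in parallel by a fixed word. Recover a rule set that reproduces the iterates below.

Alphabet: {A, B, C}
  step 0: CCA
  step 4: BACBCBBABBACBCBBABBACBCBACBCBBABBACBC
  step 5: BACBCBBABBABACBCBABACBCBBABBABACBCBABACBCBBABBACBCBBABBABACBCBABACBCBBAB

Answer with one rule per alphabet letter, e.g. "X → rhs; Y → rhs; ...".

A->CBC, B->BA, C->B

  step 4 ⇒ step 5: BACBCBBABBACBCBBABBACBCBACBCBBABBACBC ⇒ BA·CBC·B·BA·B·BA·BA·CBC·BA·BA·CBC·B·BA·B·BA·BA·CBC·BA·BA·CBC·B·BA·B·BA·CBC·B·BA·B·BA·BA·CBC·BA·BA·CBC·B·BA·B
    A ↦ CBC
    B ↦ BA
    C ↦ B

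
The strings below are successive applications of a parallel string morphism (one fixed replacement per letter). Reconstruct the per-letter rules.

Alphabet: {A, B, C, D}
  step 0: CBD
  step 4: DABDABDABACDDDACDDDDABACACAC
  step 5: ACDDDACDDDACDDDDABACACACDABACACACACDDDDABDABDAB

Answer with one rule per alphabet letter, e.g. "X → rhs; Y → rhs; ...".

  step 4 ⇒ step 5: DABDABDABACDDDACDDDDABACACAC ⇒ AC·D·DD·AC·D·DD·AC·D·DD·D·AB·AC·AC·AC·D·AB·AC·AC·AC·AC·D·DD·D·AB·D·AB·D·AB
    A ↦ D
    B ↦ DD
    C ↦ AB
    D ↦ AC

A->D, B->DD, C->AB, D->AC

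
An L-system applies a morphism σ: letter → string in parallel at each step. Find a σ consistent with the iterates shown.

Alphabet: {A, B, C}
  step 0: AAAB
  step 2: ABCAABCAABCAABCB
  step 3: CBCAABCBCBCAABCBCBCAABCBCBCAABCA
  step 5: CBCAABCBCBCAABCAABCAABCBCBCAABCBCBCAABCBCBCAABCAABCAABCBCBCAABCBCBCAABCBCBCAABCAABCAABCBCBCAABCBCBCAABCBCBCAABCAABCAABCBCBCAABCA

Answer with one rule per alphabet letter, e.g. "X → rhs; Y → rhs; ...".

  step 2 ⇒ step 3: ABCAABCAABCAABCB ⇒ CB·CA·AB·CB·CB·CA·AB·CB·CB·CA·AB·CB·CB·CA·AB·CA
    A ↦ CB
    B ↦ CA
    C ↦ AB

A->CB, B->CA, C->AB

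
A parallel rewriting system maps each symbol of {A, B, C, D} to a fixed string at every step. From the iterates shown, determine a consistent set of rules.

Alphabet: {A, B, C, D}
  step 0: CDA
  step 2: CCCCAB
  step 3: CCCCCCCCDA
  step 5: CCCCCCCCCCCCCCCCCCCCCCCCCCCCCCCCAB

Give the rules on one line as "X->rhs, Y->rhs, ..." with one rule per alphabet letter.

A->D, B->A, C->CC, D->B

  step 2 ⇒ step 3: CCCCAB ⇒ CC·CC·CC·CC·D·A
    A ↦ D
    B ↦ A
    C ↦ CC
    D ↦ B  (constrained at step 0)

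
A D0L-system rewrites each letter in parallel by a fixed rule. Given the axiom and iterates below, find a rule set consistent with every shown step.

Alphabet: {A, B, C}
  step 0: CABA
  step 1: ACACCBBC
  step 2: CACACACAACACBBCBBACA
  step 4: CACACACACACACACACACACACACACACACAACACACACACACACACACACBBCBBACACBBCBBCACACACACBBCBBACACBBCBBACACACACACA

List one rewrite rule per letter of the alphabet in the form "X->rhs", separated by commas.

  step 1 ⇒ step 2: ACACCBBC ⇒ C·ACA·C·ACA·ACA·CBB·CBB·ACA
    A ↦ C
    B ↦ CBB
    C ↦ ACA

A->C, B->CBB, C->ACA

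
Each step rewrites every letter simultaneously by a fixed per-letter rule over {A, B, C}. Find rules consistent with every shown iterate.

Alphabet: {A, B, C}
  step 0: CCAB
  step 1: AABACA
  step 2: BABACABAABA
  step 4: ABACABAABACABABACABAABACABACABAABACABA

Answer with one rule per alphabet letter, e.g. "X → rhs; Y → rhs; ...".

A->BA, B->CA, C->A

  step 1 ⇒ step 2: AABACA ⇒ BA·BA·CA·BA·A·BA
    A ↦ BA
    B ↦ CA
    C ↦ A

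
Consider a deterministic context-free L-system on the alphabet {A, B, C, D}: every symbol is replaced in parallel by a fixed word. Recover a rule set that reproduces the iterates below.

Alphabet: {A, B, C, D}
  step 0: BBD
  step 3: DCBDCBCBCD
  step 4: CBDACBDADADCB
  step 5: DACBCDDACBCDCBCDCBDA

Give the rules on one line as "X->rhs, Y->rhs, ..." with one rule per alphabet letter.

  step 4 ⇒ step 5: CBDACBDADADCB ⇒ D·A·CB·CD·D·A·CB·CD·CB·CD·CB·D·A
    A ↦ CD
    B ↦ A
    C ↦ D
    D ↦ CB

A->CD, B->A, C->D, D->CB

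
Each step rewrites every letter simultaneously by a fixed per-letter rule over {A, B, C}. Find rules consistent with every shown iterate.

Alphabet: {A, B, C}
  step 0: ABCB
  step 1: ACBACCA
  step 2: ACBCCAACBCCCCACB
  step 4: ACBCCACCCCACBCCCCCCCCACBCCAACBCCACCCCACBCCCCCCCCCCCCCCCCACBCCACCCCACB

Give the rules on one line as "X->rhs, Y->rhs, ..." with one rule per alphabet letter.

  step 1 ⇒ step 2: ACBACCA ⇒ ACB·CC·A·ACB·CC·CC·ACB
    A ↦ ACB
    B ↦ A
    C ↦ CC

A->ACB, B->A, C->CC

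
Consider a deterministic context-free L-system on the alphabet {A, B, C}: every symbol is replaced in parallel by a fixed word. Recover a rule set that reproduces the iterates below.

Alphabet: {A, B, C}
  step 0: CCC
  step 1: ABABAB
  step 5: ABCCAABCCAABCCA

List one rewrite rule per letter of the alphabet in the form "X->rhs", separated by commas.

A->C, B->A, C->AB

  step 0 ⇒ step 1: CCC ⇒ AB·AB·AB
    C ↦ AB
    A ↦ C  (constrained at step 1)
    B ↦ A  (constrained at step 1)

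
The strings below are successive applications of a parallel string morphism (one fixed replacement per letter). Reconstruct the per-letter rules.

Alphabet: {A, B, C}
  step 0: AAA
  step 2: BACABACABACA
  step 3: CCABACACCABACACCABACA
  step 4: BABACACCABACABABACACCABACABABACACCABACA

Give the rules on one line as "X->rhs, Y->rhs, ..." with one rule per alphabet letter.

A->CA, B->C, C->BA

  step 3 ⇒ step 4: CCABACACCABACACCABACA ⇒ BA·BA·CA·C·CA·BA·CA·BA·BA·CA·C·CA·BA·CA·BA·BA·CA·C·CA·BA·CA
    A ↦ CA
    B ↦ C
    C ↦ BA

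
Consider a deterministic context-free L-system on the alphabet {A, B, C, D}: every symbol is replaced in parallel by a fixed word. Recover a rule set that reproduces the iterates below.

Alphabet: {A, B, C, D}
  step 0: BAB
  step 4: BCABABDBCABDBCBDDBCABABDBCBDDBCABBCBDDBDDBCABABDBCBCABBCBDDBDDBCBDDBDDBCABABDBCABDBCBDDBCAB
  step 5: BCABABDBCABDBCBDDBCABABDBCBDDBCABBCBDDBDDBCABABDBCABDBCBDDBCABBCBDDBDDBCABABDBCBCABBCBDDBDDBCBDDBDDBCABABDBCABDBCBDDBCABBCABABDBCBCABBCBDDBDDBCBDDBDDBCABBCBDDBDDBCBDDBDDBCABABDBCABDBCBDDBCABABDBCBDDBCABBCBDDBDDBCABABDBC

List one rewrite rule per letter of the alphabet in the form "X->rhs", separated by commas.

  step 4 ⇒ step 5: BCABABDBCABDBCBDDBCABABDBCBDDBCABBCBDDBDDBCABABDBCBCABBCBDDBDDBCBDDBDDBCABABDBCABDBCBDDBCAB ⇒ BC·AB·ABD·BC·ABD·BC·BDD·BC·AB·ABD·BC·BDD·BC·AB·BC·BDD·BDD·BC·AB·ABD·BC·ABD·BC·BDD·BC·AB·BC·BDD·BDD·BC·AB·ABD·BC·BC·AB·BC·BDD·BDD·BC·BDD·BDD·BC·AB·ABD·BC·ABD·BC·BDD·BC·AB·BC·AB·ABD·BC·BC·AB·BC·BDD·BDD·BC·BDD·BDD·BC·AB·BC·BDD·BDD·BC·BDD·BDD·BC·AB·ABD·BC·ABD·BC·BDD·BC·AB·ABD·BC·BDD·BC·AB·BC·BDD·BDD·BC·AB·ABD·BC
    A ↦ ABD
    B ↦ BC
    C ↦ AB
    D ↦ BDD

A->ABD, B->BC, C->AB, D->BDD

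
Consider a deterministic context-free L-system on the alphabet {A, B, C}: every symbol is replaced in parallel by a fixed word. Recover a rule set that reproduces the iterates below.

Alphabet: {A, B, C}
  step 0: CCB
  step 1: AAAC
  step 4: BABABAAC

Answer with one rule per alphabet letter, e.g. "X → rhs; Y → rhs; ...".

  step 0 ⇒ step 1: CCB ⇒ A·A·AC
    B ↦ AC
    C ↦ A
    A ↦ B  (constrained at step 1)

A->B, B->AC, C->A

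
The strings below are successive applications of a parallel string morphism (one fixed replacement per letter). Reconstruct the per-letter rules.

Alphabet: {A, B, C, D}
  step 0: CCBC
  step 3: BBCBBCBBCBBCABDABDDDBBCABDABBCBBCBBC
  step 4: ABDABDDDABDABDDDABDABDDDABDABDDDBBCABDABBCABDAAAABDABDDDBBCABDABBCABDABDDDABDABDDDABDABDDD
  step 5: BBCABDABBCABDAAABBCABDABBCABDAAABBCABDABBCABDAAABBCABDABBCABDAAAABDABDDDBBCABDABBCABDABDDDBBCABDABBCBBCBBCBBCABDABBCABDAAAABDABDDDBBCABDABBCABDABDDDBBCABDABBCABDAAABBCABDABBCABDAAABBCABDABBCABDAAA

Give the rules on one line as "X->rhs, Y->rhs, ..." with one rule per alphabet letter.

  step 4 ⇒ step 5: ABDABDDDABDABDDDABDABDDDABDABDDDBBCABDABBCABDAAAABDABDDDBBCABDABBCABDABDDDABDABDDDABDABDDD ⇒ BBC·ABD·A·BBC·ABD·A·A·A·BBC·ABD·A·BBC·ABD·A·A·A·BBC·ABD·A·BBC·ABD·A·A·A·BBC·ABD·A·BBC·ABD·A·A·A·ABD·ABD·DD·BBC·ABD·A·BBC·ABD·ABD·DD·BBC·ABD·A·BBC·BBC·BBC·BBC·ABD·A·BBC·ABD·A·A·A·ABD·ABD·DD·BBC·ABD·A·BBC·ABD·ABD·DD·BBC·ABD·A·BBC·ABD·A·A·A·BBC·ABD·A·BBC·ABD·A·A·A·BBC·ABD·A·BBC·ABD·A·A·A
    A ↦ BBC
    B ↦ ABD
    C ↦ DD
    D ↦ A

A->BBC, B->ABD, C->DD, D->A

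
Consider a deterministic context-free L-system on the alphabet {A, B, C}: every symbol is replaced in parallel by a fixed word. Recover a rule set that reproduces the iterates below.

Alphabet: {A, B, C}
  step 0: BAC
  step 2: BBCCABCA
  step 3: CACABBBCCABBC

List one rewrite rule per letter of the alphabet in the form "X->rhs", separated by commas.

A->BC, B->CA, C->B

  step 2 ⇒ step 3: BBCCABCA ⇒ CA·CA·B·B·BC·CA·B·BC
    A ↦ BC
    B ↦ CA
    C ↦ B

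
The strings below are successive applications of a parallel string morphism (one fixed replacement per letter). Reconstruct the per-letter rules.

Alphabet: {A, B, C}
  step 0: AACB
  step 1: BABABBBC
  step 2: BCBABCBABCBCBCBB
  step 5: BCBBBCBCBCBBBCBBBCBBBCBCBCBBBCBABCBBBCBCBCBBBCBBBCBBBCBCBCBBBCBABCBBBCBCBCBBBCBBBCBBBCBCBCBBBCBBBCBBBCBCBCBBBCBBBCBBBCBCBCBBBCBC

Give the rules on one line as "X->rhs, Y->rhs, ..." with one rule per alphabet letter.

  step 1 ⇒ step 2: BABABBBC ⇒ BC·BA·BC·BA·BC·BC·BC·BB
    A ↦ BA
    B ↦ BC
    C ↦ BB

A->BA, B->BC, C->BB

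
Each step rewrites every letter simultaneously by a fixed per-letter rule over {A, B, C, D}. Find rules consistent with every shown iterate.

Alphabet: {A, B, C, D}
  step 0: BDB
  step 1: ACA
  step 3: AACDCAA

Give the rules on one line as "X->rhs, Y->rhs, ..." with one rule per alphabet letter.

A->BB, B->A, C->DC, D->C

  step 0 ⇒ step 1: BDB ⇒ A·C·A
    B ↦ A
    D ↦ C
    A ↦ BB  (constrained at step 1)
    C ↦ DC  (constrained at step 1)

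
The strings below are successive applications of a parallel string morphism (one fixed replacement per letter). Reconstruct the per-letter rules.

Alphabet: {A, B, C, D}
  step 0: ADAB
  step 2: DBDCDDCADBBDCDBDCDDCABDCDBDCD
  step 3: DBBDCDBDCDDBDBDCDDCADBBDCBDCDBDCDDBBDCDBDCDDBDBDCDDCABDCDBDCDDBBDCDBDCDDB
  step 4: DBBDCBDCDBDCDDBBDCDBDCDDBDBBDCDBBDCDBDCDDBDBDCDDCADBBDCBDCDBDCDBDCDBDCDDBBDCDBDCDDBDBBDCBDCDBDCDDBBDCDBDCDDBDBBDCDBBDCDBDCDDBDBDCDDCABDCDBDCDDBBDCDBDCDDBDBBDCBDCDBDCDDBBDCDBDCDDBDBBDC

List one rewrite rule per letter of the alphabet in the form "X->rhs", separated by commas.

  step 3 ⇒ step 4: DBBDCDBDCDDBDBDCDDCADBBDCBDCDBDCDDBBDCDBDCDDBDBDCDDCABDCDBDCDDBBDCDBDCDDB ⇒ DB·BDC·BDC·DB·DCD·DB·BDC·DB·DCD·DB·DB·BDC·DB·BDC·DB·DCD·DB·DB·DCD·DCA·DB·BDC·BDC·DB·DCD·BDC·DB·DCD·DB·BDC·DB·DCD·DB·DB·BDC·BDC·DB·DCD·DB·BDC·DB·DCD·DB·DB·BDC·DB·BDC·DB·DCD·DB·DB·DCD·DCA·BDC·DB·DCD·DB·BDC·DB·DCD·DB·DB·BDC·BDC·DB·DCD·DB·BDC·DB·DCD·DB·DB·BDC
    A ↦ DCA
    B ↦ BDC
    C ↦ DCD
    D ↦ DB

A->DCA, B->BDC, C->DCD, D->DB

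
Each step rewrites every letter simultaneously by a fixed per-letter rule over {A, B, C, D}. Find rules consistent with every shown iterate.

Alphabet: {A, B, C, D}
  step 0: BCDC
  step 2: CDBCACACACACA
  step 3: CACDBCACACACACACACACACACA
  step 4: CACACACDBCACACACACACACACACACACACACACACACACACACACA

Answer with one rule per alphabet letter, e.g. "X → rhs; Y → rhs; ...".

A->CA, B->DB, C->CA, D->C

  step 3 ⇒ step 4: CACDBCACACACACACACACACACA ⇒ CA·CA·CA·C·DB·CA·CA·CA·CA·CA·CA·CA·CA·CA·CA·CA·CA·CA·CA·CA·CA·CA·CA·CA·CA
    A ↦ CA
    B ↦ DB
    C ↦ CA
    D ↦ C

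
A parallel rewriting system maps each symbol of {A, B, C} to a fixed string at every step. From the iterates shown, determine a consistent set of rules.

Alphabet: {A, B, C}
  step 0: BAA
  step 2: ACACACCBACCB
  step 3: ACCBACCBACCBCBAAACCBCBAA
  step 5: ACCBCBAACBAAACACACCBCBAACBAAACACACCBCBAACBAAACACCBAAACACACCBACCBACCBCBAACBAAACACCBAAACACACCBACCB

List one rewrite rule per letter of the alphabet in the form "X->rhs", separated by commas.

  step 2 ⇒ step 3: ACACACCBACCB ⇒ AC·CB·AC·CB·AC·CB·CB·AA·AC·CB·CB·AA
    A ↦ AC
    B ↦ AA
    C ↦ CB

A->AC, B->AA, C->CB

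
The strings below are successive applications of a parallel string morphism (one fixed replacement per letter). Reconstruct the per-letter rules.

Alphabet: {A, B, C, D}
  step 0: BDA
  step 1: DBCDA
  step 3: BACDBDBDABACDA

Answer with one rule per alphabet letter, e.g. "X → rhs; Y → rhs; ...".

  step 0 ⇒ step 1: BDA ⇒ DB·C·DA
    A ↦ DA
    B ↦ DB
    D ↦ C
    C ↦ BA  (constrained at step 1)

A->DA, B->DB, C->BA, D->C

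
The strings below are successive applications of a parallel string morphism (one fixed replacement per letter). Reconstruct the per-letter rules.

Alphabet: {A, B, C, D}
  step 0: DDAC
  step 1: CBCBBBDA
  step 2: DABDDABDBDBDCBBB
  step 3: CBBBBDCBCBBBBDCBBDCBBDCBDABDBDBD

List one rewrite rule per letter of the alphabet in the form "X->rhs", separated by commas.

  step 2 ⇒ step 3: DABDDABDBDBDCBBB ⇒ CB·BB·BD·CB·CB·BB·BD·CB·BD·CB·BD·CB·DA·BD·BD·BD
    A ↦ BB
    B ↦ BD
    C ↦ DA
    D ↦ CB

A->BB, B->BD, C->DA, D->CB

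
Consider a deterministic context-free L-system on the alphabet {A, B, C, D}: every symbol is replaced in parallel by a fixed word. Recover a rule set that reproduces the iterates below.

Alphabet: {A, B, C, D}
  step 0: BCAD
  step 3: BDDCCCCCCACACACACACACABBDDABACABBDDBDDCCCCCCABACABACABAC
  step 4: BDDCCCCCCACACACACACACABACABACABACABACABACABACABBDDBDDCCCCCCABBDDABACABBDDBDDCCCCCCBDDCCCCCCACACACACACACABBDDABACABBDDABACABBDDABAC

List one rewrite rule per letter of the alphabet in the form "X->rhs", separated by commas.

A->AB, B->BDD, C->AC, D->CCC

  step 3 ⇒ step 4: BDDCCCCCCACACACACACACABBDDABACABBDDBDDCCCCCCABACABACABAC ⇒ BDD·CCC·CCC·AC·AC·AC·AC·AC·AC·AB·AC·AB·AC·AB·AC·AB·AC·AB·AC·AB·AC·AB·BDD·BDD·CCC·CCC·AB·BDD·AB·AC·AB·BDD·BDD·CCC·CCC·BDD·CCC·CCC·AC·AC·AC·AC·AC·AC·AB·BDD·AB·AC·AB·BDD·AB·AC·AB·BDD·AB·AC
    A ↦ AB
    B ↦ BDD
    C ↦ AC
    D ↦ CCC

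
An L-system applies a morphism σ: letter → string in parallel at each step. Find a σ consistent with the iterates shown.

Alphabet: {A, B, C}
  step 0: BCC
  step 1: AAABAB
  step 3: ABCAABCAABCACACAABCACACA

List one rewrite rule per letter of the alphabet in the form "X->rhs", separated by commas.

  step 0 ⇒ step 1: BCC ⇒ AA·AB·AB
    B ↦ AA
    C ↦ AB
    A ↦ CA  (constrained at step 1)

A->CA, B->AA, C->AB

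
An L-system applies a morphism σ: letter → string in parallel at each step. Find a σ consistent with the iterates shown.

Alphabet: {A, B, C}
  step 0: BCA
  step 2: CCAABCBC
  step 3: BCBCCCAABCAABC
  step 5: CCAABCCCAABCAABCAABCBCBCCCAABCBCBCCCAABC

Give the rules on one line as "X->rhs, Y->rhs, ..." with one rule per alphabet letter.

  step 2 ⇒ step 3: CCAABCBC ⇒ BC·BC·C·C·AA·BC·AA·BC
    A ↦ C
    B ↦ AA
    C ↦ BC

A->C, B->AA, C->BC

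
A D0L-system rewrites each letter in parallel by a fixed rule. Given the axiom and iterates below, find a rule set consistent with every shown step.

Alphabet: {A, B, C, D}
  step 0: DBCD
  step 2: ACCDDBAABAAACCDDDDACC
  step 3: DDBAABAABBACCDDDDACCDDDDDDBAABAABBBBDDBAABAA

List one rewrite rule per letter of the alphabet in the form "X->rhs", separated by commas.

  step 2 ⇒ step 3: ACCDDBAABAAACCDDDDACC ⇒ DD·BAA·BAA·B·B·ACC·DD·DD·ACC·DD·DD·DD·BAA·BAA·B·B·B·B·DD·BAA·BAA
    A ↦ DD
    B ↦ ACC
    C ↦ BAA
    D ↦ B

A->DD, B->ACC, C->BAA, D->B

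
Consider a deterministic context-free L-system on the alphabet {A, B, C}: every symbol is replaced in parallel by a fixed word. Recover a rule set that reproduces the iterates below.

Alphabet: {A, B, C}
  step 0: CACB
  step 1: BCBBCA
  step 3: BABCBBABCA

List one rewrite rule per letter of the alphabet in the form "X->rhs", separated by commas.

A->B, B->A, C->BC

  step 0 ⇒ step 1: CACB ⇒ BC·B·BC·A
    A ↦ B
    B ↦ A
    C ↦ BC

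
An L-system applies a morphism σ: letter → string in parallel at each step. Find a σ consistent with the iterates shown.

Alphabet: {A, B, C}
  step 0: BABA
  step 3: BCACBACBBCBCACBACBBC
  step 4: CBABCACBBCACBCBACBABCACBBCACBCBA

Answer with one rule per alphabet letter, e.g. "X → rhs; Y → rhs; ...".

A->BC, B->CB, C->A

  step 3 ⇒ step 4: BCACBACBBCBCACBACBBC ⇒ CB·A·BC·A·CB·BC·A·CB·CB·A·CB·A·BC·A·CB·BC·A·CB·CB·A
    A ↦ BC
    B ↦ CB
    C ↦ A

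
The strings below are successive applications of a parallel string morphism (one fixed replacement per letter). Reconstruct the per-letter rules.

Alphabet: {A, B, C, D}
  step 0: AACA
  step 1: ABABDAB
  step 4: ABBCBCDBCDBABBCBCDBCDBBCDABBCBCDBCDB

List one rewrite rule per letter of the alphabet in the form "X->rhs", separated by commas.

A->AB, B->BC, C->D, D->B

  step 0 ⇒ step 1: AACA ⇒ AB·AB·D·AB
    A ↦ AB
    C ↦ D
    B ↦ BC  (constrained at step 1)
    D ↦ B  (constrained at step 1)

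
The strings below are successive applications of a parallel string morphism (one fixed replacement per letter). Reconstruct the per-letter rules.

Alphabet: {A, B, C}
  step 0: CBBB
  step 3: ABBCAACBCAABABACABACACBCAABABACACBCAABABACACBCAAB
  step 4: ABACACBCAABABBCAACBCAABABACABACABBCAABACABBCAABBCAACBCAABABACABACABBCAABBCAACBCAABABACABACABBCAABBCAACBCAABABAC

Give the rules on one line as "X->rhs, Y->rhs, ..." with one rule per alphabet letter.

A->AB, B->AC, C->BCA

  step 3 ⇒ step 4: ABBCAACBCAABABACABACACBCAABABACACBCAABABACACBCAAB ⇒ AB·AC·AC·BCA·AB·AB·BCA·AC·BCA·AB·AB·AC·AB·AC·AB·BCA·AB·AC·AB·BCA·AB·BCA·AC·BCA·AB·AB·AC·AB·AC·AB·BCA·AB·BCA·AC·BCA·AB·AB·AC·AB·AC·AB·BCA·AB·BCA·AC·BCA·AB·AB·AC
    A ↦ AB
    B ↦ AC
    C ↦ BCA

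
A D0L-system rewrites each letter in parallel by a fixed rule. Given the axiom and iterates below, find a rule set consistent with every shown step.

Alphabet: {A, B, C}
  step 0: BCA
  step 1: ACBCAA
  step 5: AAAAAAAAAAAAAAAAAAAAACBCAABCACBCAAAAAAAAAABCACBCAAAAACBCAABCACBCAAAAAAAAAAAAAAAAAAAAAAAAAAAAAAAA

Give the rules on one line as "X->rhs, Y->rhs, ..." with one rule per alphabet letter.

  step 0 ⇒ step 1: BCA ⇒ AC·BC·AA
    A ↦ AA
    B ↦ AC
    C ↦ BC

A->AA, B->AC, C->BC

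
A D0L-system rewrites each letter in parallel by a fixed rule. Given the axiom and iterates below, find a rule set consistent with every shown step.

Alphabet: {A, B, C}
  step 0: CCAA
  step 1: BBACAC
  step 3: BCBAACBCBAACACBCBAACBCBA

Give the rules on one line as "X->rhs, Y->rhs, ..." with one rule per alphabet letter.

  step 0 ⇒ step 1: CCAA ⇒ B·B·AC·AC
    A ↦ AC
    C ↦ B
    B ↦ CBA  (constrained at step 1)

A->AC, B->CBA, C->B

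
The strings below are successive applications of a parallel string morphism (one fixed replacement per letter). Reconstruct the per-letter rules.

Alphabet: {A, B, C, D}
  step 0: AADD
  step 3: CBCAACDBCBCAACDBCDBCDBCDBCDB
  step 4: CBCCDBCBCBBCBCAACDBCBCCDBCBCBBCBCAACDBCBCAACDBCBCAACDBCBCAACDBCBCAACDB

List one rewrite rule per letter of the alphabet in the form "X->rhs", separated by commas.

  step 3 ⇒ step 4: CBCAACDBCBCAACDBCDBCDBCDBCDB ⇒ CBC·CDB·CBC·B·B·CBC·AA·CDB·CBC·CDB·CBC·B·B·CBC·AA·CDB·CBC·AA·CDB·CBC·AA·CDB·CBC·AA·CDB·CBC·AA·CDB
    A ↦ B
    B ↦ CDB
    C ↦ CBC
    D ↦ AA

A->B, B->CDB, C->CBC, D->AA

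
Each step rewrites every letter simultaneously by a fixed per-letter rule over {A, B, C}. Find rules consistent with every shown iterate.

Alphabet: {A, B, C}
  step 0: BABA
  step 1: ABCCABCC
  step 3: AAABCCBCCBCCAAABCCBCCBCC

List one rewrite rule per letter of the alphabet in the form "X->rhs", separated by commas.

A->BCC, B->A, C->A

  step 0 ⇒ step 1: BABA ⇒ A·BCC·A·BCC
    A ↦ BCC
    B ↦ A
    C ↦ A  (constrained at step 1)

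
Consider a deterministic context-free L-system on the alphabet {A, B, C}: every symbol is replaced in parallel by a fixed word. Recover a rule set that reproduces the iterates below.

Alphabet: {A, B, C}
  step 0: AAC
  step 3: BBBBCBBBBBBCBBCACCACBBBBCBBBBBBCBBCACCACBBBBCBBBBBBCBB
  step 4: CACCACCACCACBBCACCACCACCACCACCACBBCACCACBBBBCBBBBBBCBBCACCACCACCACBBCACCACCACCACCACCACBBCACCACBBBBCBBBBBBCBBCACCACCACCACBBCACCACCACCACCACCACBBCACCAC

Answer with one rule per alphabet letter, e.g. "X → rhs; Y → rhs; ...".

A->BBC, B->CAC, C->BB

  step 3 ⇒ step 4: BBBBCBBBBBBCBBCACCACBBBBCBBBBBBCBBCACCACBBBBCBBBBBBCBB ⇒ CAC·CAC·CAC·CAC·BB·CAC·CAC·CAC·CAC·CAC·CAC·BB·CAC·CAC·BB·BBC·BB·BB·BBC·BB·CAC·CAC·CAC·CAC·BB·CAC·CAC·CAC·CAC·CAC·CAC·BB·CAC·CAC·BB·BBC·BB·BB·BBC·BB·CAC·CAC·CAC·CAC·BB·CAC·CAC·CAC·CAC·CAC·CAC·BB·CAC·CAC
    A ↦ BBC
    B ↦ CAC
    C ↦ BB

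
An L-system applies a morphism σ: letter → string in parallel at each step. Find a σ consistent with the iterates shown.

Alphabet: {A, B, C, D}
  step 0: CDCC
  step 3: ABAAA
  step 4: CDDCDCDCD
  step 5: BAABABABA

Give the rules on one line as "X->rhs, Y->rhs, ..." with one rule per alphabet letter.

A->CD, B->D, C->B, D->A

  step 4 ⇒ step 5: CDDCDCDCD ⇒ B·A·A·B·A·B·A·B·A
    C ↦ B
    D ↦ A
  step 3 ⇒ step 4: ABAAA ⇒ CD·D·CD·CD·CD
    A ↦ CD
  step 3 ⇒ step 4: ABAAA ⇒ CD·D·CD·CD·CD
    B ↦ D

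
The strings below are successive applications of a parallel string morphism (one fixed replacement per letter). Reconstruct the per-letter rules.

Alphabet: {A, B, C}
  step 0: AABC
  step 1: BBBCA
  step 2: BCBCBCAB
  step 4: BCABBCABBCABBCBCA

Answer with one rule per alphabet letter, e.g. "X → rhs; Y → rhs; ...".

A->B, B->BC, C->A

  step 1 ⇒ step 2: BBBCA ⇒ BC·BC·BC·A·B
    A ↦ B
    B ↦ BC
    C ↦ A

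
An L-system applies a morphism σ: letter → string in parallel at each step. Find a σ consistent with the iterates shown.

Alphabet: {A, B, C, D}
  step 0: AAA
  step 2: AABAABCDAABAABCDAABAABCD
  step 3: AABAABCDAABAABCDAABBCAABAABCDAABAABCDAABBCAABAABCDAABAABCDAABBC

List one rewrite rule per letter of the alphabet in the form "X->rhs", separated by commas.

  step 2 ⇒ step 3: AABAABCDAABAABCDAABAABCD ⇒ AAB·AAB·CD·AAB·AAB·CD·AAB·BC·AAB·AAB·CD·AAB·AAB·CD·AAB·BC·AAB·AAB·CD·AAB·AAB·CD·AAB·BC
    A ↦ AAB
    B ↦ CD
    C ↦ AAB
    D ↦ BC

A->AAB, B->CD, C->AAB, D->BC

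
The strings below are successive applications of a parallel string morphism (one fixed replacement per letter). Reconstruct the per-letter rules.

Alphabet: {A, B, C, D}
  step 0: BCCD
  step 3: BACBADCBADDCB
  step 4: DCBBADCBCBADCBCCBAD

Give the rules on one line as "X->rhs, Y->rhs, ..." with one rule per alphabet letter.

A->CB, B->D, C->BA, D->C

  step 3 ⇒ step 4: BACBADCBADDCB ⇒ D·CB·BA·D·CB·C·BA·D·CB·C·C·BA·D
    A ↦ CB
    B ↦ D
    C ↦ BA
    D ↦ C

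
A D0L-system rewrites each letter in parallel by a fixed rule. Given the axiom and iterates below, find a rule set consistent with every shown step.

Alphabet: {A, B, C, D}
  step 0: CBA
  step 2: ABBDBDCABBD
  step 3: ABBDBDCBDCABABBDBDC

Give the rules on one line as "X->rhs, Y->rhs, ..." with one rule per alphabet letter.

  step 2 ⇒ step 3: ABBDBDCABBD ⇒ AB·BD·BD·C·BD·C·AB·AB·BD·BD·C
    A ↦ AB
    B ↦ BD
    C ↦ AB
    D ↦ C

A->AB, B->BD, C->AB, D->C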